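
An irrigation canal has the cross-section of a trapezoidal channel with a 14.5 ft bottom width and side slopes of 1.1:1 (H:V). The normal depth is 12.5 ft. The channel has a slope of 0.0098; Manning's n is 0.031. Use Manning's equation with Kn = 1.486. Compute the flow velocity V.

With bottom width b = 14.5 ft and side slope z = 1.1: A = (b + zy)y = (14.5 + 1.1×12.5)×12.5 = 353.1 ft²; P = b + 2y√(1+z²) = 14.5 + 2×12.5×1.487 = 51.67 ft.
Hydraulic radius R = A/P = 353.1/51.67 = 6.835 ft.
From Manning's equation, V = (1.486/n) R^(2/3) S^(1/2) = (1.486/0.031) × 6.835^(2/3) × 0.0098^(1/2) = 17.1 ft/s.

V = 17.1 ft/s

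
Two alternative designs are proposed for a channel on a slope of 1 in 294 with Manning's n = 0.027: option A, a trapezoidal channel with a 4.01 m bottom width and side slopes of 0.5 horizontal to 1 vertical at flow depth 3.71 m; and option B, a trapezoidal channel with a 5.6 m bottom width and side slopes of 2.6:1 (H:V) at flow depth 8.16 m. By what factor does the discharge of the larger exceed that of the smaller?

18.1

Channel A: With bottom width b = 4.01 m and side slope z = 0.5: A = (b + zy)y = (4.01 + 0.5×3.71)×3.71 = 21.76 m²; P = b + 2y√(1+z²) = 4.01 + 2×3.71×1.118 = 12.31 m. Hydraulic radius R = A/P = 21.76/12.31 = 1.768 m. Q_A = (1/0.027)·21.76·1.768^(2/3)·√0.003401 = 68.73 m³/s.
Channel B: With bottom width b = 5.6 m and side slope z = 2.6: A = (b + zy)y = (5.6 + 2.6×8.16)×8.16 = 218.8 m²; P = b + 2y√(1+z²) = 5.6 + 2×8.16×2.786 = 51.06 m. Hydraulic radius R = A/P = 218.8/51.06 = 4.285 m. Q_B = (1/0.027)·218.8·4.285^(2/3)·√0.003401 = 1247 m³/s.
The larger discharge is 1247 m³/s and the smaller is 68.73 m³/s; the ratio is 18.1.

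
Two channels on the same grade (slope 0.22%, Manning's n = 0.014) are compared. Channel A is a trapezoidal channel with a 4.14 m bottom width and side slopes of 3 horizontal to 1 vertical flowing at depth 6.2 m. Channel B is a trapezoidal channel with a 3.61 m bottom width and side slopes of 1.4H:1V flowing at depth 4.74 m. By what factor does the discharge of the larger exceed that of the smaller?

3.52

Channel A: With bottom width b = 4.14 m and side slope z = 3: A = (b + zy)y = (4.14 + 3×6.2)×6.2 = 141 m²; P = b + 2y√(1+z²) = 4.14 + 2×6.2×3.162 = 43.35 m. Hydraulic radius R = A/P = 141/43.35 = 3.252 m. Q_A = (1/0.014)·141·3.252^(2/3)·√0.0022 = 1037 m³/s.
Channel B: With bottom width b = 3.61 m and side slope z = 1.4: A = (b + zy)y = (3.61 + 1.4×4.74)×4.74 = 48.57 m²; P = b + 2y√(1+z²) = 3.61 + 2×4.74×1.72 = 19.92 m. Hydraulic radius R = A/P = 48.57/19.92 = 2.438 m. Q_B = (1/0.014)·48.57·2.438^(2/3)·√0.0022 = 294.7 m³/s.
The larger discharge is 1037 m³/s and the smaller is 294.7 m³/s; the ratio is 3.52.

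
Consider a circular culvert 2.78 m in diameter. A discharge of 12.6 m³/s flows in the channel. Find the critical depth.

At critical depth, Q² T / (g A³) = 1, i.e. A³/T = Q²/g = 12.6²/9.81 = 16.18.
Trying y = 1.39 m: A³/T = 10.06 — short.
Trying y = 1.88 m: A³/T = 32.04 — over.
Trying y = 1.57 m: A³/T = 16.01 — matches.

y_c = 1.57 m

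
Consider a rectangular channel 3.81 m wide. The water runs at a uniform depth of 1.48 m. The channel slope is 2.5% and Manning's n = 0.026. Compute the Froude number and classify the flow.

Flow area A = b·y = 3.81 × 1.48 = 5.639 m². Wetted perimeter P = b + 2y = 3.81 + 2×1.48 = 6.77 m.
Hydraulic radius R = A/P = 5.639/6.77 = 0.8329 m.
V = (1/n) R^(2/3) √S = (1/0.026) × 0.8329^(2/3) × √0.025 = 5.383 m/s. Hydraulic depth D_h = A/T = 5.639/3.81 = 1.48 m.
Froude number Fr = V/√(g·D_h) = 5.383/√(9.81×1.48) = 1.41, which is greater than 1, so the flow is supercritical.

supercritical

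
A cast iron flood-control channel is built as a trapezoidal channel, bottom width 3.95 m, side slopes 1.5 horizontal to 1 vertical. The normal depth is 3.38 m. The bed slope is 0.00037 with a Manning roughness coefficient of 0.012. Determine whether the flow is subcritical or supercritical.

With bottom width b = 3.95 m and side slope z = 1.5: A = (b + zy)y = (3.95 + 1.5×3.38)×3.38 = 30.49 m²; P = b + 2y√(1+z²) = 3.95 + 2×3.38×1.803 = 16.14 m.
Hydraulic radius R = A/P = 30.49/16.14 = 1.889 m.
V = (1/n) R^(2/3) √S = (1/0.012) × 1.889^(2/3) × √0.00037 = 2.45 m/s. Hydraulic depth D_h = A/T = 30.49/14.09 = 2.164 m.
Froude number Fr = V/√(g·D_h) = 2.45/√(9.81×2.164) = 0.532, which is less than 1, so the flow is subcritical.

subcritical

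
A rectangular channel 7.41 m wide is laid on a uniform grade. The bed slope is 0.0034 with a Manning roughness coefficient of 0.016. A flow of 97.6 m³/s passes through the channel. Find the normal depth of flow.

y_n = 2.69 m

Manning's equation rearranged: A R^(2/3) = nQ / (1·√S) = 0.016 × 97.6 / (√0.0034) = 26.78.
At y = 3.14 m: A R^(2/3) = 33.14 — over.
At y = 2.69 m: A R^(2/3) = 26.79 — close enough.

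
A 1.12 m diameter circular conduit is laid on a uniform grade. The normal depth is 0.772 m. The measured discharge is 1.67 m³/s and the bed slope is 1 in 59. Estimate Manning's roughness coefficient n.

n = 0.027

For a circular section of diameter D = 1.12 m at depth y = 0.772 m, the central angle is θ = 2 arccos(1 − 2y/D) = 3.918 rad. Then A = (D²/8)(θ − sin θ) = 0.7242 m² and P = Dθ/2 = 2.194 m.
Hydraulic radius R = A/P = 0.7242/2.194 = 0.3301 m.
Rearranging Manning's equation: n = (1/Q) A R^(2/3) S^(1/2) = (1/1.67) × 0.7242 × 0.3301^(2/3) × √0.01695 = 0.027.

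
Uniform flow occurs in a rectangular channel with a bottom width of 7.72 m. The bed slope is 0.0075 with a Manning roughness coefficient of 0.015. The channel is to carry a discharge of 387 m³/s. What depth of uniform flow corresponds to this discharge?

y_n = 5.13 m

Manning's equation rearranged: A R^(2/3) = nQ / (1·√S) = 0.015 × 387 / (√0.0075) = 67.03.
Try y = 6.45 m: A R^(2/3) = 89.63 — over.
Try y = 3.84 m: A R^(2/3) = 45.87 — short.
Try y = 5.13 m: A R^(2/3) = 67.04 — close enough.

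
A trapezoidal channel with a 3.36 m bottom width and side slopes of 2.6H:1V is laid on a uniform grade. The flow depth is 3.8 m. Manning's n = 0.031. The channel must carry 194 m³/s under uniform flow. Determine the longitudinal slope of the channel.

With bottom width b = 3.36 m and side slope z = 2.6: A = (b + zy)y = (3.36 + 2.6×3.8)×3.8 = 50.31 m²; P = b + 2y√(1+z²) = 3.36 + 2×3.8×2.786 = 24.53 m.
Hydraulic radius R = A/P = 50.31/24.53 = 2.051 m.
From Manning's equation, S = [nQ / (1 A R^(2/3))]² = [0.031 × 194 / (1 × 50.31 × 2.051^(2/3))]² = 0.00548.

S = 0.00548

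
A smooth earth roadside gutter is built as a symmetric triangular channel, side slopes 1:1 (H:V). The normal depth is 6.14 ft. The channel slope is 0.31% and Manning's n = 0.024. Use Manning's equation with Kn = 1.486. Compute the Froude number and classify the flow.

subcritical

For a triangular section with side slope z = 1: A = zy² = 1×6.14² = 37.7 ft²; P = 2y√(1+z²) = 2×6.14×1.414 = 17.37 ft.
Hydraulic radius R = A/P = 37.7/17.37 = 2.171 ft.
V = (1.486/n) R^(2/3) √S = (1.486/0.024) × 2.171^(2/3) × √0.0031 = 5.78 ft/s. Hydraulic depth D_h = A/T = 37.7/12.28 = 3.07 ft.
Froude number Fr = V/√(g·D_h) = 5.78/√(32.2×3.07) = 0.581, which is less than 1, so the flow is subcritical.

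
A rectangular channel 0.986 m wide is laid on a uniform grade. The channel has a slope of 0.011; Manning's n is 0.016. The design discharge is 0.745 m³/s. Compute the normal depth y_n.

y_n = 0.337 m

Manning's equation rearranged: A R^(2/3) = nQ / (1·√S) = 0.016 × 0.745 / (√0.011) = 0.1137.
Trying y = 0.368 m: A R^(2/3) = 0.1285 — high.
Trying y = 0.23 m: A R^(2/3) = 0.06595 — low.
Trying y = 0.337 m: A R^(2/3) = 0.1137 — ≈ 0.1137.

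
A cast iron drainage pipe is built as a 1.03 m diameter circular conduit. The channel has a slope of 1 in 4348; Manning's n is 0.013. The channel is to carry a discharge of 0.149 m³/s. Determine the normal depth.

y_n = 0.439 m

Manning's equation rearranged: A R^(2/3) = nQ / (1·√S) = 0.013 × 0.149 / (√0.00023) = 0.1277.
Try y = 0.353 m: A R^(2/3) = 0.08522 — short.
Try y = 0.439 m: A R^(2/3) = 0.1275 — matches.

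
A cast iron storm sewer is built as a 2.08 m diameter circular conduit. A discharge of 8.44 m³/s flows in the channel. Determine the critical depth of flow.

y_c = 1.39 m

At critical depth, Q² T / (g A³) = 1, i.e. A³/T = Q²/g = 8.44²/9.81 = 7.261.
Trying y = 1.17 m: A³/T = 3.697 — too small.
Trying y = 1.57 m: A³/T = 11.64 — too large.
Trying y = 1.39 m: A³/T = 7.173 — ≈ 7.261.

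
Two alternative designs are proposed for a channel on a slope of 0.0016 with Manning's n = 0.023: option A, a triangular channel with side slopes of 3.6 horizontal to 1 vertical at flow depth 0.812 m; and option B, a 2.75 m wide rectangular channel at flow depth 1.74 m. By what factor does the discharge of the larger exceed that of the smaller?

Channel A: For a triangular section with side slope z = 3.6: A = zy² = 3.6×0.812² = 2.374 m²; P = 2y√(1+z²) = 2×0.812×3.736 = 6.068 m. Hydraulic radius R = A/P = 2.374/6.068 = 0.3912 m. Q_A = (1/0.023)·2.374·0.3912^(2/3)·√0.0016 = 2.208 m³/s.
Channel B: Flow area A = b·y = 2.75 × 1.74 = 4.785 m². Wetted perimeter P = b + 2y = 2.75 + 2×1.74 = 6.23 m. Hydraulic radius R = A/P = 4.785/6.23 = 0.7681 m. Q_B = (1/0.023)·4.785·0.7681^(2/3)·√0.0016 = 6.979 m³/s.
The larger discharge is 6.979 m³/s and the smaller is 2.208 m³/s; the ratio is 3.16.

3.16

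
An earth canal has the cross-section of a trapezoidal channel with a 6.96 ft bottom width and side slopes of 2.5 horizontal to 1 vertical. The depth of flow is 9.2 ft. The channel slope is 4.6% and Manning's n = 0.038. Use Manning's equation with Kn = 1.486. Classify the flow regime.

With bottom width b = 6.96 ft and side slope z = 2.5: A = (b + zy)y = (6.96 + 2.5×9.2)×9.2 = 275.6 ft²; P = b + 2y√(1+z²) = 6.96 + 2×9.2×2.693 = 56.5 ft.
Hydraulic radius R = A/P = 275.6/56.5 = 4.878 ft.
V = (1.486/n) R^(2/3) √S = (1.486/0.038) × 4.878^(2/3) × √0.046 = 24.12 ft/s. Hydraulic depth D_h = A/T = 275.6/52.96 = 5.205 ft.
Froude number Fr = V/√(g·D_h) = 24.12/√(32.2×5.205) = 1.86, which is greater than 1, so the flow is supercritical.

supercritical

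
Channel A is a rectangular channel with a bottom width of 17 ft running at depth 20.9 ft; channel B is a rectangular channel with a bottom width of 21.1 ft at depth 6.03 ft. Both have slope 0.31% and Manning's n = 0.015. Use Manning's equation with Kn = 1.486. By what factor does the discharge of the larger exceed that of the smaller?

Channel A: Flow area A = b·y = 17 × 20.9 = 355.3 ft². Wetted perimeter P = b + 2y = 17 + 2×20.9 = 58.8 ft. Hydraulic radius R = A/P = 355.3/58.8 = 6.043 ft. Q_A = (1.486/0.015)·355.3·6.043^(2/3)·√0.0031 = 6502 ft³/s.
Channel B: Flow area A = b·y = 21.1 × 6.03 = 127.2 ft². Wetted perimeter P = b + 2y = 21.1 + 2×6.03 = 33.16 ft. Hydraulic radius R = A/P = 127.2/33.16 = 3.837 ft. Q_B = (1.486/0.015)·127.2·3.837^(2/3)·√0.0031 = 1720 ft³/s.
The larger discharge is 6502 ft³/s and the smaller is 1720 ft³/s; the ratio is 3.78.

3.78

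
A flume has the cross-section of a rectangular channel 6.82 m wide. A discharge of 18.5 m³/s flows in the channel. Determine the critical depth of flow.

y_c = 0.909 m

For a rectangular channel, critical depth y_c = (q²/g)^(1/3) where q = Q/b = 18.5/6.82 = 2.713 m²/s.
So y_c = (2.713²/9.81)^(1/3) = 0.909 m.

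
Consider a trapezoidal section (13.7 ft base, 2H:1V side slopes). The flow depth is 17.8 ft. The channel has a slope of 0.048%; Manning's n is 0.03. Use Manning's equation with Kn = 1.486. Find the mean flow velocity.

With bottom width b = 13.7 ft and side slope z = 2: A = (b + zy)y = (13.7 + 2×17.8)×17.8 = 877.5 ft²; P = b + 2y√(1+z²) = 13.7 + 2×17.8×2.236 = 93.3 ft.
Hydraulic radius R = A/P = 877.5/93.3 = 9.405 ft.
From Manning's equation, V = (1.486/n) R^(2/3) S^(1/2) = (1.486/0.03) × 9.405^(2/3) × 0.00048^(1/2) = 4.84 ft/s.

V = 4.84 ft/s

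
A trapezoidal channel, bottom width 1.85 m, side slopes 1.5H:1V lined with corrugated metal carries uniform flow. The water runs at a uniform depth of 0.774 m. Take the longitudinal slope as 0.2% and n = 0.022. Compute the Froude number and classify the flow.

With bottom width b = 1.85 m and side slope z = 1.5: A = (b + zy)y = (1.85 + 1.5×0.774)×0.774 = 2.331 m²; P = b + 2y√(1+z²) = 1.85 + 2×0.774×1.803 = 4.641 m.
Hydraulic radius R = A/P = 2.331/4.641 = 0.5022 m.
V = (1/n) R^(2/3) √S = (1/0.022) × 0.5022^(2/3) × √0.002 = 1.284 m/s. Hydraulic depth D_h = A/T = 2.331/4.172 = 0.5586 m.
Froude number Fr = V/√(g·D_h) = 1.284/√(9.81×0.5586) = 0.549, which is less than 1, so the flow is subcritical.

subcritical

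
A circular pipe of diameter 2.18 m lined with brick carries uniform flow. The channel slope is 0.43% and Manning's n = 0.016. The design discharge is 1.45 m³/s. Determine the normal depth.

y_n = 0.555 m

Manning's equation rearranged: A R^(2/3) = nQ / (1·√S) = 0.016 × 1.45 / (√0.0043) = 0.3538.
Trying y = 0.453 m: A R^(2/3) = 0.2356 — low.
Trying y = 0.662 m: A R^(2/3) = 0.4993 — high.
Trying y = 0.555 m: A R^(2/3) = 0.3536 — matches.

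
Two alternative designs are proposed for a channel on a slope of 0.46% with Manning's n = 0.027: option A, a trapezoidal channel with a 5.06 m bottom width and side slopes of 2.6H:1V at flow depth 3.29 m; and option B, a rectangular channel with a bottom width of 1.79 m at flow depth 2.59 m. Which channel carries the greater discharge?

Channel A: With bottom width b = 5.06 m and side slope z = 2.6: A = (b + zy)y = (5.06 + 2.6×3.29)×3.29 = 44.79 m²; P = b + 2y√(1+z²) = 5.06 + 2×3.29×2.786 = 23.39 m. Hydraulic radius R = A/P = 44.79/23.39 = 1.915 m. Q_A = (1/0.027)·44.79·1.915^(2/3)·√0.0046 = 173.5 m³/s.
Channel B: Flow area A = b·y = 1.79 × 2.59 = 4.636 m². Wetted perimeter P = b + 2y = 1.79 + 2×2.59 = 6.97 m. Hydraulic radius R = A/P = 4.636/6.97 = 0.6652 m. Q_B = (1/0.027)·4.636·0.6652^(2/3)·√0.0046 = 8.874 m³/s.
Q_A = 173.5 m³/s vs Q_B = 8.874 m³/s, so channel A carries more.

channel A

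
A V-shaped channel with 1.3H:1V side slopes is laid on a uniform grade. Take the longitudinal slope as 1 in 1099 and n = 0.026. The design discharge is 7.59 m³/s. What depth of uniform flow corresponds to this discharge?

y_n = 2.31 m

Manning's equation rearranged: A R^(2/3) = nQ / (1·√S) = 0.026 × 7.59 / (√0.0009099) = 6.542.
Trying y = 1.79 m: A R^(2/3) = 3.313 — low.
Trying y = 2.82 m: A R^(2/3) = 11.13 — high.
Trying y = 2.31 m: A R^(2/3) = 6.54 — matches.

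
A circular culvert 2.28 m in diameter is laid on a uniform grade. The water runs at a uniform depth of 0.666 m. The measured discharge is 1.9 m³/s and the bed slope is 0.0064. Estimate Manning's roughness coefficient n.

n = 0.022

For a circular section of diameter D = 2.28 m at depth y = 0.666 m, the central angle is θ = 2 arccos(1 − 2y/D) = 2.284 rad. Then A = (D²/8)(θ − sin θ) = 0.9927 m² and P = Dθ/2 = 2.604 m.
Hydraulic radius R = A/P = 0.9927/2.604 = 0.3813 m.
Rearranging Manning's equation: n = (1/Q) A R^(2/3) S^(1/2) = (1/1.9) × 0.9927 × 0.3813^(2/3) × √0.0064 = 0.022.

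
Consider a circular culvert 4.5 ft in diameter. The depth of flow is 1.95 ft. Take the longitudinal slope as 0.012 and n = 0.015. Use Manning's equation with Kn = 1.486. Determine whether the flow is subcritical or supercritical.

For a circular section of diameter D = 4.5 ft at depth y = 1.95 ft, the central angle is θ = 2 arccos(1 − 2y/D) = 2.874 rad. Then A = (D²/8)(θ − sin θ) = 6.606 ft² and P = Dθ/2 = 6.467 ft.
Hydraulic radius R = A/P = 6.606/6.467 = 1.022 ft.
V = (1.486/n) R^(2/3) √S = (1.486/0.015) × 1.022^(2/3) × √0.012 = 11.01 ft/s. Hydraulic depth D_h = A/T = 6.606/4.46 = 1.481 ft.
Froude number Fr = V/√(g·D_h) = 11.01/√(32.2×1.481) = 1.59, which is greater than 1, so the flow is supercritical.

supercritical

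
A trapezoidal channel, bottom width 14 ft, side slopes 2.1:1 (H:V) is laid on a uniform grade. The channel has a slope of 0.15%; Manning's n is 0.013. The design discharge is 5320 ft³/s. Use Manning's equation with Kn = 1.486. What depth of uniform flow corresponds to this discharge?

Manning's equation rearranged: A R^(2/3) = nQ / (1.486·√S) = 0.013 × 5320 / (1.486 × √0.0015) = 1202.
Try y = 12.8 ft: A R^(2/3) = 1936 — high.
Try y = 7.15 ft: A R^(2/3) = 556.2 — low.
Try y = 10.3 ft: A R^(2/3) = 1202 — ≈ 1202.

y_n = 10.3 ft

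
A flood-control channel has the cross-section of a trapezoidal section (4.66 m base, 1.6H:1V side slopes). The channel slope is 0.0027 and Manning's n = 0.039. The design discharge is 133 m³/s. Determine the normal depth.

y_n = 4.55 m

Manning's equation rearranged: A R^(2/3) = nQ / (1·√S) = 0.039 × 133 / (√0.0027) = 99.82.
Trying y = 3.82 m: A R^(2/3) = 68.7 — short.
Trying y = 5.58 m: A R^(2/3) = 155.9 — over.
Trying y = 4.55 m: A R^(2/3) = 99.77 — ≈ 99.82.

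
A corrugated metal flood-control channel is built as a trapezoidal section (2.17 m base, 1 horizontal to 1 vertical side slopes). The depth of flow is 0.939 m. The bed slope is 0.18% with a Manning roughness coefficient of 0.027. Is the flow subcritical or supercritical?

With bottom width b = 2.17 m and side slope z = 1: A = (b + zy)y = (2.17 + 1×0.939)×0.939 = 2.919 m²; P = b + 2y√(1+z²) = 2.17 + 2×0.939×1.414 = 4.826 m.
Hydraulic radius R = A/P = 2.919/4.826 = 0.6049 m.
V = (1/n) R^(2/3) √S = (1/0.027) × 0.6049^(2/3) × √0.0018 = 1.124 m/s. Hydraulic depth D_h = A/T = 2.919/4.048 = 0.7212 m.
Froude number Fr = V/√(g·D_h) = 1.124/√(9.81×0.7212) = 0.423, which is less than 1, so the flow is subcritical.

subcritical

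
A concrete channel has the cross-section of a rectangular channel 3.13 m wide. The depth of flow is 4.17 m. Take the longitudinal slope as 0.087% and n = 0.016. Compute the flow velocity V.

Flow area A = b·y = 3.13 × 4.17 = 13.05 m². Wetted perimeter P = b + 2y = 3.13 + 2×4.17 = 11.47 m.
Hydraulic radius R = A/P = 13.05/11.47 = 1.138 m.
From Manning's equation, V = (1/n) R^(2/3) S^(1/2) = (1/0.016) × 1.138^(2/3) × 0.00087^(1/2) = 2.01 m/s.

V = 2.01 m/s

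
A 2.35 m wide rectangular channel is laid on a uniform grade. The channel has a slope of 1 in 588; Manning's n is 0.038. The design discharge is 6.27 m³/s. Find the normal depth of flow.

Manning's equation rearranged: A R^(2/3) = nQ / (1·√S) = 0.038 × 6.27 / (√0.001701) = 5.777.
Trying y = 3.2 m: A R^(2/3) = 6.798 — too large.
Trying y = 2.13 m: A R^(2/3) = 4.159 — too small.
Trying y = 2.79 m: A R^(2/3) = 5.776 — close enough.

y_n = 2.79 m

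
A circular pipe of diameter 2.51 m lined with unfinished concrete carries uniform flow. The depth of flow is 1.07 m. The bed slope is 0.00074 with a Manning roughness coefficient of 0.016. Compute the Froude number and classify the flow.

subcritical

For a circular section of diameter D = 2.51 m at depth y = 1.07 m, the central angle is θ = 2 arccos(1 − 2y/D) = 2.846 rad. Then A = (D²/8)(θ − sin θ) = 2.011 m² and P = Dθ/2 = 3.571 m.
Hydraulic radius R = A/P = 2.011/3.571 = 0.5632 m.
V = (1/n) R^(2/3) √S = (1/0.016) × 0.5632^(2/3) × √0.00074 = 1.16 m/s. Hydraulic depth D_h = A/T = 2.011/2.483 = 0.8102 m.
Froude number Fr = V/√(g·D_h) = 1.16/√(9.81×0.8102) = 0.411, which is less than 1, so the flow is subcritical.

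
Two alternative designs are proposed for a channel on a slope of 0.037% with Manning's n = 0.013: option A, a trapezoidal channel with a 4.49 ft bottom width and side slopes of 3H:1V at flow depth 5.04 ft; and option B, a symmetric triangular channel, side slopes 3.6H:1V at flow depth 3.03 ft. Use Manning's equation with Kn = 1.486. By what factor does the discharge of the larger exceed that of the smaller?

Channel A: With bottom width b = 4.49 ft and side slope z = 3: A = (b + zy)y = (4.49 + 3×5.04)×5.04 = 98.83 ft²; P = b + 2y√(1+z²) = 4.49 + 2×5.04×3.162 = 36.37 ft. Hydraulic radius R = A/P = 98.83/36.37 = 2.718 ft. Q_A = (1.486/0.013)·98.83·2.718^(2/3)·√0.00037 = 423.2 ft³/s.
Channel B: For a triangular section with side slope z = 3.6: A = zy² = 3.6×3.03² = 33.05 ft²; P = 2y√(1+z²) = 2×3.03×3.736 = 22.64 ft. Hydraulic radius R = A/P = 33.05/22.64 = 1.46 ft. Q_B = (1.486/0.013)·33.05·1.46^(2/3)·√0.00037 = 93.51 ft³/s.
The larger discharge is 423.2 ft³/s and the smaller is 93.51 ft³/s; the ratio is 4.53.

4.53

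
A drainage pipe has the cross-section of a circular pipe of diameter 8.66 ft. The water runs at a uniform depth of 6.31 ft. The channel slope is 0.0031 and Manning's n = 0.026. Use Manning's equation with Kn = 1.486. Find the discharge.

Q = 276 ft³/s

For a circular section of diameter D = 8.66 ft at depth y = 6.31 ft, the central angle is θ = 2 arccos(1 − 2y/D) = 4.091 rad. Then A = (D²/8)(θ − sin θ) = 45.98 ft² and P = Dθ/2 = 17.72 ft.
Hydraulic radius R = A/P = 45.98/17.72 = 2.595 ft.
Manning's equation: Q = (1.486/n) A R^(2/3) S^(1/2) = (1.486/0.026) × 45.98 × 2.595^(2/3) × 0.0031^(1/2) = 276 ft³/s.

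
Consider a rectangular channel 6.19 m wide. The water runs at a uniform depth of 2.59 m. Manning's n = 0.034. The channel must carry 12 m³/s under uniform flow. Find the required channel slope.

S = 0.00041

Flow area A = b·y = 6.19 × 2.59 = 16.03 m². Wetted perimeter P = b + 2y = 6.19 + 2×2.59 = 11.37 m.
Hydraulic radius R = A/P = 16.03/11.37 = 1.41 m.
From Manning's equation, S = [nQ / (1 A R^(2/3))]² = [0.034 × 12 / (1 × 16.03 × 1.41^(2/3))]² = 0.00041.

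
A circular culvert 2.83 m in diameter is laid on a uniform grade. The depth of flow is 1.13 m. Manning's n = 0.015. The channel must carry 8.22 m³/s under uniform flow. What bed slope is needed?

S = 0.0054

For a circular section of diameter D = 2.83 m at depth y = 1.13 m, the central angle is θ = 2 arccos(1 − 2y/D) = 2.736 rad. Then A = (D²/8)(θ − sin θ) = 2.344 m² and P = Dθ/2 = 3.871 m.
Hydraulic radius R = A/P = 2.344/3.871 = 0.6055 m.
From Manning's equation, S = [nQ / (1 A R^(2/3))]² = [0.015 × 8.22 / (1 × 2.344 × 0.6055^(2/3))]² = 0.0054.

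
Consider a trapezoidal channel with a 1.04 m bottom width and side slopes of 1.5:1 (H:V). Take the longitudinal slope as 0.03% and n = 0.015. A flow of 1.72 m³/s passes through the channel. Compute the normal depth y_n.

Manning's equation rearranged: A R^(2/3) = nQ / (1·√S) = 0.015 × 1.72 / (√0.0003) = 1.49.
At y = 1.09 m: A R^(2/3) = 2.043 — over.
At y = 0.711 m: A R^(2/3) = 0.8341 — short.
At y = 0.94 m: A R^(2/3) = 1.489 — matches.

y_n = 0.94 m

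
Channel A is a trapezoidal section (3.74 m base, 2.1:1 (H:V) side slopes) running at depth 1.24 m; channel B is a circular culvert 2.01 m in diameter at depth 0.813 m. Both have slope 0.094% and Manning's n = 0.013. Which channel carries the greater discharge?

Channel A: With bottom width b = 3.74 m and side slope z = 2.1: A = (b + zy)y = (3.74 + 2.1×1.24)×1.24 = 7.867 m²; P = b + 2y√(1+z²) = 3.74 + 2×1.24×2.326 = 9.508 m. Hydraulic radius R = A/P = 7.867/9.508 = 0.8273 m. Q_A = (1/0.013)·7.867·0.8273^(2/3)·√0.00094 = 16.35 m³/s.
Channel B: For a circular section of diameter D = 2.01 m at depth y = 0.813 m, the central angle is θ = 2 arccos(1 − 2y/D) = 2.757 rad. Then A = (D²/8)(θ − sin θ) = 1.203 m² and P = Dθ/2 = 2.771 m. Hydraulic radius R = A/P = 1.203/2.771 = 0.4341 m. Q_B = (1/0.013)·1.203·0.4341^(2/3)·√0.00094 = 1.627 m³/s.
Q_A = 16.35 m³/s vs Q_B = 1.627 m³/s, so channel A carries more.

channel A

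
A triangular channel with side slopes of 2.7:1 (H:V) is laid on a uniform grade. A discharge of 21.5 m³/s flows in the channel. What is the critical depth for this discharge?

y_c = 1.67 m

At critical depth, Q² T / (g A³) = 1, i.e. A³/T = Q²/g = 21.5²/9.81 = 47.12.
Try y = 1.97 m: A³/T = 108.2 — over.
Try y = 1.22 m: A³/T = 9.851 — short.
Try y = 1.67 m: A³/T = 47.35 — matches.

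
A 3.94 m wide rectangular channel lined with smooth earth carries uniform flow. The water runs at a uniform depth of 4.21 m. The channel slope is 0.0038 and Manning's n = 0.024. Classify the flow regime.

Flow area A = b·y = 3.94 × 4.21 = 16.59 m². Wetted perimeter P = b + 2y = 3.94 + 2×4.21 = 12.36 m.
Hydraulic radius R = A/P = 16.59/12.36 = 1.342 m.
V = (1/n) R^(2/3) √S = (1/0.024) × 1.342^(2/3) × √0.0038 = 3.125 m/s. Hydraulic depth D_h = A/T = 16.59/3.94 = 4.21 m.
Froude number Fr = V/√(g·D_h) = 3.125/√(9.81×4.21) = 0.486, which is less than 1, so the flow is subcritical.

subcritical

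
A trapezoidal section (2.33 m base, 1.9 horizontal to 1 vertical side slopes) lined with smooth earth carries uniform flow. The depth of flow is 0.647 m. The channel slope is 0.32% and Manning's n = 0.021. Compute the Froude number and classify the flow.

subcritical

With bottom width b = 2.33 m and side slope z = 1.9: A = (b + zy)y = (2.33 + 1.9×0.647)×0.647 = 2.303 m²; P = b + 2y√(1+z²) = 2.33 + 2×0.647×2.147 = 5.108 m.
Hydraulic radius R = A/P = 2.303/5.108 = 0.4508 m.
V = (1/n) R^(2/3) √S = (1/0.021) × 0.4508^(2/3) × √0.0032 = 1.584 m/s. Hydraulic depth D_h = A/T = 2.303/4.789 = 0.4809 m.
Froude number Fr = V/√(g·D_h) = 1.584/√(9.81×0.4809) = 0.729, which is less than 1, so the flow is subcritical.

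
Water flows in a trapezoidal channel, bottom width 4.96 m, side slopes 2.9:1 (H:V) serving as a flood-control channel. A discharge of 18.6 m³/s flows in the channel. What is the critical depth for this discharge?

y_c = 0.933 m

At critical depth, Q² T / (g A³) = 1, i.e. A³/T = Q²/g = 18.6²/9.81 = 35.27.
Try y = 0.774 m: A³/T = 18.35 — short.
Try y = 1.14 m: A³/T = 72.31 — over.
Try y = 0.933 m: A³/T = 35.27 — close enough.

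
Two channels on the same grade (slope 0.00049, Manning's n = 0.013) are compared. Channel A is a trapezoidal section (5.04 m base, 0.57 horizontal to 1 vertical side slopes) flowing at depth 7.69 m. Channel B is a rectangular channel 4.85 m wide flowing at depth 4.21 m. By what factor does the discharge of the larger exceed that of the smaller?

Channel A: With bottom width b = 5.04 m and side slope z = 0.57: A = (b + zy)y = (5.04 + 0.57×7.69)×7.69 = 72.47 m²; P = b + 2y√(1+z²) = 5.04 + 2×7.69×1.151 = 22.74 m. Hydraulic radius R = A/P = 72.47/22.74 = 3.186 m. Q_A = (1/0.013)·72.47·3.186^(2/3)·√0.00049 = 267.2 m³/s.
Channel B: Flow area A = b·y = 4.85 × 4.21 = 20.42 m². Wetted perimeter P = b + 2y = 4.85 + 2×4.21 = 13.27 m. Hydraulic radius R = A/P = 20.42/13.27 = 1.539 m. Q_B = (1/0.013)·20.42·1.539^(2/3)·√0.00049 = 46.34 m³/s.
The larger discharge is 267.2 m³/s and the smaller is 46.34 m³/s; the ratio is 5.77.

5.77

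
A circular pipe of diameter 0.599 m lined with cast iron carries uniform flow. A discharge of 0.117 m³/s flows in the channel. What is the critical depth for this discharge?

At critical depth, Q² T / (g A³) = 1, i.e. A³/T = Q²/g = 0.117²/9.81 = 0.001395.
Try y = 0.259 m: A³/T = 0.002679 — too large.
Try y = 0.163 m: A³/T = 0.0004484 — too small.
Try y = 0.219 m: A³/T = 0.001406 — ≈ 0.001395.

y_c = 0.219 m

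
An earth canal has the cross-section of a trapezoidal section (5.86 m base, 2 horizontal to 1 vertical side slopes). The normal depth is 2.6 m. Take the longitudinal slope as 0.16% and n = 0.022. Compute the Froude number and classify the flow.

With bottom width b = 5.86 m and side slope z = 2: A = (b + zy)y = (5.86 + 2×2.6)×2.6 = 28.76 m²; P = b + 2y√(1+z²) = 5.86 + 2×2.6×2.236 = 17.49 m.
Hydraulic radius R = A/P = 28.76/17.49 = 1.644 m.
V = (1/n) R^(2/3) √S = (1/0.022) × 1.644^(2/3) × √0.0016 = 2.533 m/s. Hydraulic depth D_h = A/T = 28.76/16.26 = 1.769 m.
Froude number Fr = V/√(g·D_h) = 2.533/√(9.81×1.769) = 0.608, which is less than 1, so the flow is subcritical.

subcritical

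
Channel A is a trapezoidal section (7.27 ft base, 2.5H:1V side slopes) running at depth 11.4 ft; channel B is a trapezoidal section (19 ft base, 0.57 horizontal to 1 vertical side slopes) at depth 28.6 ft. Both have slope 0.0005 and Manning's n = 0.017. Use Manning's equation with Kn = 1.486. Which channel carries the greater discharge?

channel B

Channel A: With bottom width b = 7.27 ft and side slope z = 2.5: A = (b + zy)y = (7.27 + 2.5×11.4)×11.4 = 407.8 ft²; P = b + 2y√(1+z²) = 7.27 + 2×11.4×2.693 = 68.66 ft. Hydraulic radius R = A/P = 407.8/68.66 = 5.939 ft. Q_A = (1.486/0.017)·407.8·5.939^(2/3)·√0.0005 = 2614 ft³/s.
Channel B: With bottom width b = 19 ft and side slope z = 0.57: A = (b + zy)y = (19 + 0.57×28.6)×28.6 = 1010 ft²; P = b + 2y√(1+z²) = 19 + 2×28.6×1.151 = 84.84 ft. Hydraulic radius R = A/P = 1010/84.84 = 11.9 ft. Q_B = (1.486/0.017)·1010·11.9^(2/3)·√0.0005 = 10290 ft³/s.
Q_A = 2614 ft³/s vs Q_B = 10290 ft³/s, so channel B carries more.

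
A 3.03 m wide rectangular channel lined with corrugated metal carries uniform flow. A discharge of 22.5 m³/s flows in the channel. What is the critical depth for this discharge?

y_c = 1.78 m

For a rectangular channel, critical depth y_c = (q²/g)^(1/3) where q = Q/b = 22.5/3.03 = 7.426 m²/s.
So y_c = (7.426²/9.81)^(1/3) = 1.78 m.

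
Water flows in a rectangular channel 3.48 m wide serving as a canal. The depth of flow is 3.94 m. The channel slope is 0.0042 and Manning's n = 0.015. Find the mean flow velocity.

Flow area A = b·y = 3.48 × 3.94 = 13.71 m². Wetted perimeter P = b + 2y = 3.48 + 2×3.94 = 11.36 m.
Hydraulic radius R = A/P = 13.71/11.36 = 1.207 m.
From Manning's equation, V = (1/n) R^(2/3) S^(1/2) = (1/0.015) × 1.207^(2/3) × 0.0042^(1/2) = 4.9 m/s.

V = 4.9 m/s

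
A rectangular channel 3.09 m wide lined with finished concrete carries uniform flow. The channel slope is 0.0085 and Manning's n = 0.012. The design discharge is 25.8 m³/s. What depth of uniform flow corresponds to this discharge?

Manning's equation rearranged: A R^(2/3) = nQ / (1·√S) = 0.012 × 25.8 / (√0.0085) = 3.358.
Try y = 1.21 m: A R^(2/3) = 2.887 — low.
Try y = 1.54 m: A R^(2/3) = 4.002 — high.
Try y = 1.35 m: A R^(2/3) = 3.352 — matches.

y_n = 1.35 m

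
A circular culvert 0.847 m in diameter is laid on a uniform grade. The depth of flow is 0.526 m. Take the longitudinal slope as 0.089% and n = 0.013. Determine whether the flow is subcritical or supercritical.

subcritical

For a circular section of diameter D = 0.847 m at depth y = 0.526 m, the central angle is θ = 2 arccos(1 − 2y/D) = 3.631 rad. Then A = (D²/8)(θ − sin θ) = 0.3677 m² and P = Dθ/2 = 1.538 m.
Hydraulic radius R = A/P = 0.3677/1.538 = 0.2391 m.
V = (1/n) R^(2/3) √S = (1/0.013) × 0.2391^(2/3) × √0.00089 = 0.8841 m/s. Hydraulic depth D_h = A/T = 0.3677/0.8218 = 0.4474 m.
Froude number Fr = V/√(g·D_h) = 0.8841/√(9.81×0.4474) = 0.422, which is less than 1, so the flow is subcritical.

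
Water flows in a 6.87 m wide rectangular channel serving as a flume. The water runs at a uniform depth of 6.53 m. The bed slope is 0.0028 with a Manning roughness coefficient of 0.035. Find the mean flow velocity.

Flow area A = b·y = 6.87 × 6.53 = 44.86 m². Wetted perimeter P = b + 2y = 6.87 + 2×6.53 = 19.93 m.
Hydraulic radius R = A/P = 44.86/19.93 = 2.251 m.
From Manning's equation, V = (1/n) R^(2/3) S^(1/2) = (1/0.035) × 2.251^(2/3) × 0.0028^(1/2) = 2.6 m/s.

V = 2.6 m/s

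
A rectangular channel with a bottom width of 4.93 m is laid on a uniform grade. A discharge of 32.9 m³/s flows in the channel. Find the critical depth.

y_c = 1.66 m

For a rectangular channel, critical depth y_c = (q²/g)^(1/3) where q = Q/b = 32.9/4.93 = 6.673 m²/s.
So y_c = (6.673²/9.81)^(1/3) = 1.66 m.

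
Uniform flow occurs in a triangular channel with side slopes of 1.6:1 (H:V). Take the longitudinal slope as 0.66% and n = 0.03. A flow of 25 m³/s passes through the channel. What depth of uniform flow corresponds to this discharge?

Manning's equation rearranged: A R^(2/3) = nQ / (1·√S) = 0.03 × 25 / (√0.0066) = 9.232.
At y = 2.85 m: A R^(2/3) = 14.74 — high.
At y = 1.87 m: A R^(2/3) = 4.793 — low.
At y = 2.39 m: A R^(2/3) = 9.221 — close enough.

y_n = 2.39 m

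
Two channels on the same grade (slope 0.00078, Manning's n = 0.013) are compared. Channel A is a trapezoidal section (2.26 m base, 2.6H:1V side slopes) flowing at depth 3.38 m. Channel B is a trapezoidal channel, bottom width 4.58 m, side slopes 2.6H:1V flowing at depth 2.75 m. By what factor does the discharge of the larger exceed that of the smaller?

Channel A: With bottom width b = 2.26 m and side slope z = 2.6: A = (b + zy)y = (2.26 + 2.6×3.38)×3.38 = 37.34 m²; P = b + 2y√(1+z²) = 2.26 + 2×3.38×2.786 = 21.09 m. Hydraulic radius R = A/P = 37.34/21.09 = 1.771 m. Q_A = (1/0.013)·37.34·1.771^(2/3)·√0.00078 = 117.4 m³/s.
Channel B: With bottom width b = 4.58 m and side slope z = 2.6: A = (b + zy)y = (4.58 + 2.6×2.75)×2.75 = 32.26 m²; P = b + 2y√(1+z²) = 4.58 + 2×2.75×2.786 = 19.9 m. Hydraulic radius R = A/P = 32.26/19.9 = 1.621 m. Q_B = (1/0.013)·32.26·1.621^(2/3)·√0.00078 = 95.62 m³/s.
The larger discharge is 117.4 m³/s and the smaller is 95.62 m³/s; the ratio is 1.23.

1.23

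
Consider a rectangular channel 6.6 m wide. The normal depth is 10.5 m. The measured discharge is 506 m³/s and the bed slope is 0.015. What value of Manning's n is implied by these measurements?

n = 0.031

Flow area A = b·y = 6.6 × 10.5 = 69.3 m². Wetted perimeter P = b + 2y = 6.6 + 2×10.5 = 27.6 m.
Hydraulic radius R = A/P = 69.3/27.6 = 2.511 m.
Rearranging Manning's equation: n = (1/Q) A R^(2/3) S^(1/2) = (1/506) × 69.3 × 2.511^(2/3) × √0.015 = 0.031.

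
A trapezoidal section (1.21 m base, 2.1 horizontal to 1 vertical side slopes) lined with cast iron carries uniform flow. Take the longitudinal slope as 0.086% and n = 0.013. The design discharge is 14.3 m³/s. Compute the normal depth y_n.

Manning's equation rearranged: A R^(2/3) = nQ / (1·√S) = 0.013 × 14.3 / (√0.00086) = 6.339.
At y = 1.4 m: A R^(2/3) = 4.806 — short.
At y = 1.74 m: A R^(2/3) = 7.945 — over.
At y = 1.58 m: A R^(2/3) = 6.348 — matches.

y_n = 1.58 m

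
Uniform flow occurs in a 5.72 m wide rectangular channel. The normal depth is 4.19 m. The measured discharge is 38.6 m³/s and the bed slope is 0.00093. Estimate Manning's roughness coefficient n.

n = 0.027

Flow area A = b·y = 5.72 × 4.19 = 23.97 m². Wetted perimeter P = b + 2y = 5.72 + 2×4.19 = 14.1 m.
Hydraulic radius R = A/P = 23.97/14.1 = 1.7 m.
Rearranging Manning's equation: n = (1/Q) A R^(2/3) S^(1/2) = (1/38.6) × 23.97 × 1.7^(2/3) × √0.00093 = 0.027.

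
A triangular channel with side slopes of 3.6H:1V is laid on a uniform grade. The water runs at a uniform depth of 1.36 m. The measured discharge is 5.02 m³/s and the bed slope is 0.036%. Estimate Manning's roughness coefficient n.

For a triangular section with side slope z = 3.6: A = zy² = 3.6×1.36² = 6.659 m²; P = 2y√(1+z²) = 2×1.36×3.736 = 10.16 m.
Hydraulic radius R = A/P = 6.659/10.16 = 0.6552 m.
Rearranging Manning's equation: n = (1/Q) A R^(2/3) S^(1/2) = (1/5.02) × 6.659 × 0.6552^(2/3) × √0.00036 = 0.019.

n = 0.019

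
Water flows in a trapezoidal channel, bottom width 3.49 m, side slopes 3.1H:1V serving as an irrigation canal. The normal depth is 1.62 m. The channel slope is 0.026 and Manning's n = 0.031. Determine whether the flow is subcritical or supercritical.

supercritical

With bottom width b = 3.49 m and side slope z = 3.1: A = (b + zy)y = (3.49 + 3.1×1.62)×1.62 = 13.79 m²; P = b + 2y√(1+z²) = 3.49 + 2×1.62×3.257 = 14.04 m.
Hydraulic radius R = A/P = 13.79/14.04 = 0.9819 m.
V = (1/n) R^(2/3) √S = (1/0.031) × 0.9819^(2/3) × √0.026 = 5.138 m/s. Hydraulic depth D_h = A/T = 13.79/13.53 = 1.019 m.
Froude number Fr = V/√(g·D_h) = 5.138/√(9.81×1.019) = 1.63, which is greater than 1, so the flow is supercritical.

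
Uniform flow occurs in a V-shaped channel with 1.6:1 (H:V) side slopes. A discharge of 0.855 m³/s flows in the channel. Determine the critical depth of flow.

y_c = 0.566 m

At critical depth, Q² T / (g A³) = 1, i.e. A³/T = Q²/g = 0.855²/9.81 = 0.07452.
Try y = 0.466 m: A³/T = 0.02813 — short.
Try y = 0.649 m: A³/T = 0.1474 — over.
Try y = 0.566 m: A³/T = 0.07435 — matches.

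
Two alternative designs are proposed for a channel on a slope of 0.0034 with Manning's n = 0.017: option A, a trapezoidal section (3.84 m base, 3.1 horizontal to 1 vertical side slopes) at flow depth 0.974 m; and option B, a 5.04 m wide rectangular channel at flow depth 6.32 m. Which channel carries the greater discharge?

channel B

Channel A: With bottom width b = 3.84 m and side slope z = 3.1: A = (b + zy)y = (3.84 + 3.1×0.974)×0.974 = 6.681 m²; P = b + 2y√(1+z²) = 3.84 + 2×0.974×3.257 = 10.19 m. Hydraulic radius R = A/P = 6.681/10.19 = 0.656 m. Q_A = (1/0.017)·6.681·0.656^(2/3)·√0.0034 = 17.3 m³/s.
Channel B: Flow area A = b·y = 5.04 × 6.32 = 31.85 m². Wetted perimeter P = b + 2y = 5.04 + 2×6.32 = 17.68 m. Hydraulic radius R = A/P = 31.85/17.68 = 1.802 m. Q_B = (1/0.017)·31.85·1.802^(2/3)·√0.0034 = 161.8 m³/s.
Q_A = 17.3 m³/s vs Q_B = 161.8 m³/s, so channel B carries more.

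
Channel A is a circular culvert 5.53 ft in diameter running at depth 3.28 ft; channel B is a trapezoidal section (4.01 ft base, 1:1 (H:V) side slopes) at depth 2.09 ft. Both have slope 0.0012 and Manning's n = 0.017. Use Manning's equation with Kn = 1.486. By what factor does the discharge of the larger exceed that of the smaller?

Channel A: For a circular section of diameter D = 5.53 ft at depth y = 3.28 ft, the central angle is θ = 2 arccos(1 − 2y/D) = 3.516 rad. Then A = (D²/8)(θ − sin θ) = 14.84 ft² and P = Dθ/2 = 9.723 ft. Hydraulic radius R = A/P = 14.84/9.723 = 1.526 ft. Q_A = (1.486/0.017)·14.84·1.526^(2/3)·√0.0012 = 59.57 ft³/s.
Channel B: With bottom width b = 4.01 ft and side slope z = 1: A = (b + zy)y = (4.01 + 1×2.09)×2.09 = 12.75 ft²; P = b + 2y√(1+z²) = 4.01 + 2×2.09×1.414 = 9.921 ft. Hydraulic radius R = A/P = 12.75/9.921 = 1.285 ft. Q_B = (1.486/0.017)·12.75·1.285^(2/3)·√0.0012 = 45.63 ft³/s.
The larger discharge is 59.57 ft³/s and the smaller is 45.63 ft³/s; the ratio is 1.31.

1.31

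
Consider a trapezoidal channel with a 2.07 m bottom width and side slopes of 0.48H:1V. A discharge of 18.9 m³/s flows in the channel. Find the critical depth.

y_c = 1.77 m

At critical depth, Q² T / (g A³) = 1, i.e. A³/T = Q²/g = 18.9²/9.81 = 36.41.
Trying y = 1.48 m: A³/T = 19.96 — too small.
Trying y = 2.12 m: A³/T = 68.32 — too large.
Trying y = 1.77 m: A³/T = 36.61 — ≈ 36.41.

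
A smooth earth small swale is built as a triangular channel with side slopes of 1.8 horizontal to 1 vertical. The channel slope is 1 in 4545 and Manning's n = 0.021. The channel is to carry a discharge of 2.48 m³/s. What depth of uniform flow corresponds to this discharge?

Manning's equation rearranged: A R^(2/3) = nQ / (1·√S) = 0.021 × 2.48 / (√0.00022) = 3.511.
At y = 1.91 m: A R^(2/3) = 5.822 — high.
At y = 1.39 m: A R^(2/3) = 2.495 — low.
At y = 1.58 m: A R^(2/3) = 3.511 — matches.

y_n = 1.58 m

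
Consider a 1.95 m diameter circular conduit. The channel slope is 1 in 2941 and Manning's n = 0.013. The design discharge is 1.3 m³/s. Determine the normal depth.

y_n = 0.97 m

Manning's equation rearranged: A R^(2/3) = nQ / (1·√S) = 0.013 × 1.3 / (√0.00034) = 0.9165.
Trying y = 1.1 m: A R^(2/3) = 1.129 — over.
Trying y = 0.97 m: A R^(2/3) = 0.9169 — matches.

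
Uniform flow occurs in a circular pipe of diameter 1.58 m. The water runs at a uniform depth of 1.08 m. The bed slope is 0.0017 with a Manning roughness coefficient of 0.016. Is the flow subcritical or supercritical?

subcritical

For a circular section of diameter D = 1.58 m at depth y = 1.08 m, the central angle is θ = 2 arccos(1 − 2y/D) = 3.893 rad. Then A = (D²/8)(θ − sin θ) = 1.428 m² and P = Dθ/2 = 3.076 m.
Hydraulic radius R = A/P = 1.428/3.076 = 0.4643 m.
V = (1/n) R^(2/3) √S = (1/0.016) × 0.4643^(2/3) × √0.0017 = 1.545 m/s. Hydraulic depth D_h = A/T = 1.428/1.47 = 0.9716 m.
Froude number Fr = V/√(g·D_h) = 1.545/√(9.81×0.9716) = 0.5, which is less than 1, so the flow is subcritical.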